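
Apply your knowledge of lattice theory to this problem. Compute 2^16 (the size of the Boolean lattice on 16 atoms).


Power set = 2^n.
2^16 = 65536


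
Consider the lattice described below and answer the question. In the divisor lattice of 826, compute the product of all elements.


Divisors of 826: [1, 2, 7, 14, 59, 118, 413, 826]
Product = n^(d(n)/2) = 826^(8/2)
Product = 465500540176


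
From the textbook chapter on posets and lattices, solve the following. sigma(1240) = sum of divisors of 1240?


sigma(n) = sum of divisors.
Divisors of 1240: [1, 2, 4, 5, 8, 10, 20, 31, 40, 62, 124, 155, 248, 310, 620, 1240]
Sum = 2880


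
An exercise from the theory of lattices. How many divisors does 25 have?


Divisors of 25: [1, 5, 25]
Count: 3


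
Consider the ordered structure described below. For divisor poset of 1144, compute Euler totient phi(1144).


phi(n) = n * prod_{p|n} (1 - 1/p).
Prime divisors of 1144: [2, 11, 13]
phi(1144) = 1144 * (1 - 1/2) * (1 - 1/11) * (1 - 1/13)
phi(1144) = 480


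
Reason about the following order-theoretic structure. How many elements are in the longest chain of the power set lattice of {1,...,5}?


A chain is a totally ordered subset; we count the number of elements in a maximum chain.
Compute, for each element x, the size of the longest chain ending at x:
  {}: 1
  {1}: 2
  {2}: 2
  {3}: 2
  {4}: 2
  {5}: 2
  ...
A maximum chain: {} < {1} < {1,2} < {1,2,3} < {1,2,3,4} < {1,2,3,4,5}
Number of elements in the longest chain: 6


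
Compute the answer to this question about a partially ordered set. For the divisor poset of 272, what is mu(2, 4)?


In a divisor lattice, mu(a,b) = mu(b/a) where mu is the classical Mobius function.
b/a = 4/2 = 2
Prime factorization of 2: primes [2]
2 is squarefree with 1 prime factor(s), so mu(2) = (-1)^1 = -1


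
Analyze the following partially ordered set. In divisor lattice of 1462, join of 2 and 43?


In a divisor lattice, join = lcm (least common multiple).
gcd(2,43) = 1
lcm(2,43) = 2*43/gcd = 86/1 = 86


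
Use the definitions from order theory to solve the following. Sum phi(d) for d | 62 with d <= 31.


Divisors of 62 up to 31: [1, 2, 31]
phi values: [1, 1, 30]
Sum = 32


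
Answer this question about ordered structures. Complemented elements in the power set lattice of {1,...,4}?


An element a is complemented if some b has a meet b = bottom, a join b = top.
every subset A has complement S\A, so all elements are complemented.
Complemented elements: {}, {1}, {2}, {3}, {4}, {1,2}, ... (10 more)
Count: 16


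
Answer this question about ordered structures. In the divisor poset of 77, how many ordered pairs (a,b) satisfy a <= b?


The order relation is {(a,b) : a <= b}, reflexive so it includes (a,a).
Examples: (1,1), (1,11), (1,7), (1,77), (11,11), ...
Total ordered pairs: 9


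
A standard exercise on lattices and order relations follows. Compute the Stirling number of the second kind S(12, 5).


S(n,k) = k*S(n-1,k) + S(n-1,k-1).
S(11,5) = 246730, S(11,4) = 145750
S(12,5) = 5*246730 + 145750 = 1233650 + 145750
S(12,5) = 1379400


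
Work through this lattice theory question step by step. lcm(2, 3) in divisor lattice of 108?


Join=lcm.
gcd(2,3)=1
lcm=6


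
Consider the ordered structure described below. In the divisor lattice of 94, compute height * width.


Height = length of longest chain minus 1; width = size of largest antichain.
A maximum chain: 1 | 47 | 94  (height 2).
A maximum antichain: {2, 47}  (width 2).
Product = 2 * 2 = 4


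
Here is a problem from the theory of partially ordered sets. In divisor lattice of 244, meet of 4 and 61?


In a divisor lattice, meet = gcd (greatest common divisor).
By Euclidean algorithm or factoring: gcd(4,61) = 1


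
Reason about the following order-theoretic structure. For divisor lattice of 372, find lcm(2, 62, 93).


In a divisor lattice, join = lcm (least common multiple).
Compute lcm iteratively: start with first element, then lcm(current, next).
Elements: [2, 62, 93]
lcm(2,62) = 62
lcm(62,93) = 186
Final lcm = 186


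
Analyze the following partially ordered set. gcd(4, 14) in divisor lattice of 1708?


Meet=gcd.
gcd(4,14)=2


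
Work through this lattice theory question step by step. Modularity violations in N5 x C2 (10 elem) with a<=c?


Modular law: if a <= c then a v (b ^ c) = (a v b) ^ c.
Check all triples (a,b,c) with a <= c among 10 elements.
  e.g. a=(a,0), b=(c,0), c=(b,0): lhs=(a,0) != rhs=(b,0)
  e.g. a=(a,0), b=(c,1), c=(b,0): lhs=(a,0) != rhs=(b,0)
Total violating triples: 6


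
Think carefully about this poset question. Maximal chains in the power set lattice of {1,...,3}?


A maximal chain goes from the minimum element to a maximal element via cover relations.
Counting all min-to-max paths in the cover graph.
Total maximal chains: 6


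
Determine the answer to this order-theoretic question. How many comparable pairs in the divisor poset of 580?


A comparable pair {a,b} has a < b or b < a in the order.
Count unordered pairs where one element is strictly below the other.
Examples: {1,2}, {1,4}, {1,5}, {1,10}, ...
Total comparable pairs: 42


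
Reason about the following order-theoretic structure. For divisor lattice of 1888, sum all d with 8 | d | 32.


Interval [8,32] in divisors of 1888: [8, 16, 32]
Sum = 56


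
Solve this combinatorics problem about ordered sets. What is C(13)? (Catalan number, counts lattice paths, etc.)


C(n) = C(2n, n) / (n+1).
C(26, 13) = 10400600
C(13) = 10400600 / 14 = 742900


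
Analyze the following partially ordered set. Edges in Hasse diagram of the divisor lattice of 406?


A cover relation a -< b holds when a < b with no c strictly between.
Cover relations:
  1 -< 2
  1 -< 7
  1 -< 29
  2 -< 14
  2 -< 58
  7 -< 14
  7 -< 203
  14 -< 406
  ...4 more
Total: 12


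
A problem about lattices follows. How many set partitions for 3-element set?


B(n) = number of set partitions of an n-element set.
B(n) satisfies the recurrence: B(n+1) = sum_k C(n,k)*B(k).
B(3) = 5


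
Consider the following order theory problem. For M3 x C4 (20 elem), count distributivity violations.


Distributive law: a ^ (b v c) = (a ^ b) v (a ^ c).
Check all 20^3 = 8000 ordered triples (a,b,c).
  e.g. a=(a1,0), b=(a2,0), c=(a3,0): lhs=(a1,0) != rhs=(0,0)
  e.g. a=(a1,0), b=(a2,0), c=(a3,1): lhs=(a1,0) != rhs=(0,0)
Total violating triples: 384


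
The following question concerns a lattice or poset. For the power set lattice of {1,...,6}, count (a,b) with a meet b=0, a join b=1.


Complement pair (a,b): a meet b = bottom, a join b = top.
Here: A intersect B = {} and A union B = {1,...,6}.
Pairs found: ({},{1,2,3,4,5,6}), ({1},{2,3,4,5,6}), ({2},{1,3,4,5,6}), ({3},{1,2,4,5,6}), ... (60 more)
Total ordered pairs: 64


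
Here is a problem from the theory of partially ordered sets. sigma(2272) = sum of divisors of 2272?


sigma(n) = sum of divisors.
Divisors of 2272: [1, 2, 4, 8, 16, 32, 71, 142, 284, 568, 1136, 2272]
Sum = 4536


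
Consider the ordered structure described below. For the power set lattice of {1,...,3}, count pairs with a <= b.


The order relation is {(a,b) : a <= b}, reflexive so it includes (a,a).
Examples: ({},{}), ({},{1,2}), ({},{1,2,3}), ({},{1,3}), ({},{1}), ...
Total ordered pairs: 27


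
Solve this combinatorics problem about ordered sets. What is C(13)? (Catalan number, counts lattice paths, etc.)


C(n) = C(2n, n) / (n+1).
C(26, 13) = 10400600
C(13) = 10400600 / 14 = 742900


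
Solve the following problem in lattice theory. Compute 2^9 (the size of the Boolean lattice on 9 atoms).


Power set = 2^n.
2^9 = 512


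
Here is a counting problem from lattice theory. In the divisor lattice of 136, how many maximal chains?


A maximal chain goes from the minimum element to a maximal element via cover relations.
Counting all min-to-max paths in the cover graph.
Total maximal chains: 4


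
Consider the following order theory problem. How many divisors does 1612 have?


Divisors of 1612: [1, 2, 4, 13, 26, 31, 52, 62, 124, 403, 806, 1612]
Count: 12


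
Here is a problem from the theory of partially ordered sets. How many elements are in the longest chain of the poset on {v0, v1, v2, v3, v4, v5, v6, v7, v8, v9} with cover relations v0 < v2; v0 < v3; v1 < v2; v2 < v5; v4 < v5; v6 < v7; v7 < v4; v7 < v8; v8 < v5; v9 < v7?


A chain is a totally ordered subset; we count the number of elements in a maximum chain.
Compute, for each element x, the size of the longest chain ending at x:
  v0: 1
  v1: 1
  v6: 1
  v9: 1
  v3: 2
  v2: 2
  ...
A maximum chain: v6 < v7 < v4 < v5
Number of elements in the longest chain: 4


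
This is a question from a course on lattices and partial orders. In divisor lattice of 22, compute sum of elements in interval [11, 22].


Interval [11,22] in divisors of 22: [11, 22]
Sum = 33


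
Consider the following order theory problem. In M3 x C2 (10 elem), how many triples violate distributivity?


Distributive law: a ^ (b v c) = (a ^ b) v (a ^ c).
Check all 10^3 = 1000 ordered triples (a,b,c).
  e.g. a=(a1,0), b=(a2,0), c=(a3,0): lhs=(a1,0) != rhs=(0,0)
  e.g. a=(a1,0), b=(a2,0), c=(a3,1): lhs=(a1,0) != rhs=(0,0)
Total violating triples: 48


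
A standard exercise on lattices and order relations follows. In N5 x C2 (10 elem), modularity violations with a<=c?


Modular law: if a <= c then a v (b ^ c) = (a v b) ^ c.
Check all triples (a,b,c) with a <= c among 10 elements.
  e.g. a=(a,0), b=(c,0), c=(b,0): lhs=(a,0) != rhs=(b,0)
  e.g. a=(a,0), b=(c,1), c=(b,0): lhs=(a,0) != rhs=(b,0)
Total violating triples: 6


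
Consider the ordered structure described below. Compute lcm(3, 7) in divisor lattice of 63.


In a divisor lattice, join = lcm (least common multiple).
gcd(3,7) = 1
lcm(3,7) = 3*7/gcd = 21/1 = 21


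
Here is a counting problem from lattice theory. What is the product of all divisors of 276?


Divisors of 276: [1, 2, 3, 4, 6, 12, 23, 46, 69, 92, 138, 276]
Product = n^(d(n)/2) = 276^(12/2)
Product = 442032795979776


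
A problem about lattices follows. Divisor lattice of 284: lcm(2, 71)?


Join=lcm.
gcd(2,71)=1
lcm=142


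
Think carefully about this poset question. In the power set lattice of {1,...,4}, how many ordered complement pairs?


Complement pair (a,b): a meet b = bottom, a join b = top.
Here: A intersect B = {} and A union B = {1,...,4}.
Pairs found: ({},{1,2,3,4}), ({1},{2,3,4}), ({2},{1,3,4}), ({3},{1,2,4}), ... (12 more)
Total ordered pairs: 16


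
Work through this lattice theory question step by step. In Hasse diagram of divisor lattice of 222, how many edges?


A cover relation a -< b holds when a < b with no c strictly between.
Cover relations:
  1 -< 2
  1 -< 3
  1 -< 37
  2 -< 6
  2 -< 74
  3 -< 6
  3 -< 111
  6 -< 222
  ...4 more
Total: 12


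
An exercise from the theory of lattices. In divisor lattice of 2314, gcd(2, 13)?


Meet=gcd.
gcd(2,13)=1


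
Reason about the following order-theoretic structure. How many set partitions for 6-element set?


B(n) = number of set partitions of an n-element set.
B(n) satisfies the recurrence: B(n+1) = sum_k C(n,k)*B(k).
B(6) = 203


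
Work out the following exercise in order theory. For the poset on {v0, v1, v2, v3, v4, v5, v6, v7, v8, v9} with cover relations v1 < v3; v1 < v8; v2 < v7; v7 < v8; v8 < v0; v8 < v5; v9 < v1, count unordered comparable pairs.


A comparable pair {a,b} has a < b or b < a in the order.
Count unordered pairs where one element is strictly below the other.
Examples: {v0,v1}, {v0,v2}, {v0,v7}, {v0,v8}, ...
Total comparable pairs: 18


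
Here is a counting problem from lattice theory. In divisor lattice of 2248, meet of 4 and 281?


In a divisor lattice, meet = gcd (greatest common divisor).
By Euclidean algorithm or factoring: gcd(4,281) = 1


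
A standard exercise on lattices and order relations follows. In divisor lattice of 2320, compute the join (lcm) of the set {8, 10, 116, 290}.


In a divisor lattice, join = lcm (least common multiple).
Compute lcm iteratively: start with first element, then lcm(current, next).
Elements: [8, 10, 116, 290]
lcm(8,10) = 40
lcm(40,116) = 1160
lcm(1160,290) = 1160
Final lcm = 1160


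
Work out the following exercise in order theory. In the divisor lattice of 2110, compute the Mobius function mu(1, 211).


In a divisor lattice, mu(a,b) = mu(b/a) where mu is the classical Mobius function.
b/a = 211/1 = 211
Prime factorization of 211: primes [211]
211 is squarefree with 1 prime factor(s), so mu(211) = (-1)^1 = -1


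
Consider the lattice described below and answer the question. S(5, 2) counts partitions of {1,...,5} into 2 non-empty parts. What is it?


S(n,k) = k*S(n-1,k) + S(n-1,k-1).
S(4,2) = 7, S(4,1) = 1
S(5,2) = 2*7 + 1 = 14 + 1
S(5,2) = 15


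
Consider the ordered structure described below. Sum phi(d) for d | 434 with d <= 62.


Divisors of 434 up to 62: [1, 2, 7, 14, 31, 62]
phi values: [1, 1, 6, 6, 30, 30]
Sum = 74


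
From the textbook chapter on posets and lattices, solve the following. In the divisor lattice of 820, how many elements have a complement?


An element a is complemented if some b has a meet b = bottom, a join b = top.
a is complemented iff gcd(a, n/a)=1, i.e. a is a unitary divisor of 820.
Complemented elements: 1, 4, 5, 20, 41, 164, ... (2 more)
Count: 8


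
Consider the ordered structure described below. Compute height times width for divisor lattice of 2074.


Height = length of longest chain minus 1; width = size of largest antichain.
A maximum chain: 1 | 61 | 1037 | 2074  (height 3).
A maximum antichain: {2, 17, 61}  (width 3).
Product = 3 * 3 = 9


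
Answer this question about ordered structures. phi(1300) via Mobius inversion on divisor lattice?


phi(n) = n * prod_{p|n} (1 - 1/p).
Prime divisors of 1300: [2, 5, 13]
phi(1300) = 1300 * (1 - 1/2) * (1 - 1/5) * (1 - 1/13)
phi(1300) = 480


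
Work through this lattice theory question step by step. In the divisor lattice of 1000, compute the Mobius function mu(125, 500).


In a divisor lattice, mu(a,b) = mu(b/a) where mu is the classical Mobius function.
b/a = 500/125 = 4
Prime factorization of 4: primes [2]
4 is not squarefree, so mu(4) = 0


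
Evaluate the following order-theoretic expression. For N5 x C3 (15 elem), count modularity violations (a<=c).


Modular law: if a <= c then a v (b ^ c) = (a v b) ^ c.
Check all triples (a,b,c) with a <= c among 15 elements.
  e.g. a=(a,0), b=(c,0), c=(b,0): lhs=(a,0) != rhs=(b,0)
  e.g. a=(a,0), b=(c,1), c=(b,0): lhs=(a,0) != rhs=(b,0)
Total violating triples: 18


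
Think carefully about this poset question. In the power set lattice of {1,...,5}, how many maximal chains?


A maximal chain goes from the minimum element to a maximal element via cover relations.
Counting all min-to-max paths in the cover graph.
Total maximal chains: 120


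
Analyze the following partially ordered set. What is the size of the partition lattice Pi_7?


B(n) = number of set partitions of an n-element set.
B(n) satisfies the recurrence: B(n+1) = sum_k C(n,k)*B(k).
B(7) = 877


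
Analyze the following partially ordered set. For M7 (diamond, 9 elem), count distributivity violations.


Distributive law: a ^ (b v c) = (a ^ b) v (a ^ c).
Check all 9^3 = 729 ordered triples (a,b,c).
  e.g. a=a1, b=a2, c=a3: lhs=a1 != rhs=0
  e.g. a=a1, b=a2, c=a4: lhs=a1 != rhs=0
Total violating triples: 210


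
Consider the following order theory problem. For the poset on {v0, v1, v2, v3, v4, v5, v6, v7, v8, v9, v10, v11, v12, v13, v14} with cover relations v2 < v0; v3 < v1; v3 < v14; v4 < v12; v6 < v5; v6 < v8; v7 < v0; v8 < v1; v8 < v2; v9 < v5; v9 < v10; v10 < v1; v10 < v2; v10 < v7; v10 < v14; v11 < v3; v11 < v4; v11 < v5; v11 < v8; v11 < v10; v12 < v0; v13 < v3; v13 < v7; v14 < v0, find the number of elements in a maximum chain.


A chain is a totally ordered subset; we count the number of elements in a maximum chain.
Compute, for each element x, the size of the longest chain ending at x:
  v6: 1
  v9: 1
  v11: 1
  v13: 1
  v4: 2
  v3: 2
  ...
A maximum chain: v6 < v8 < v2 < v0
Number of elements in the longest chain: 4


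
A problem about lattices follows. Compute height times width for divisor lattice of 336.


Height = length of longest chain minus 1; width = size of largest antichain.
A maximum chain: 1 | 7 | 21 | 42 | 84 | 168 | 336  (height 6).
A maximum antichain: {4, 6, 14, 21}  (width 4).
Product = 6 * 4 = 24


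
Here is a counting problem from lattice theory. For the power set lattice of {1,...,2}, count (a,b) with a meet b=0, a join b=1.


Complement pair (a,b): a meet b = bottom, a join b = top.
Here: A intersect B = {} and A union B = {1,...,2}.
Pairs found: ({},{1,2}), ({1},{2}), ({2},{1}), ({1,2},{})
Total ordered pairs: 4


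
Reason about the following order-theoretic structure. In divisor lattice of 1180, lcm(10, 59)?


Join=lcm.
gcd(10,59)=1
lcm=590


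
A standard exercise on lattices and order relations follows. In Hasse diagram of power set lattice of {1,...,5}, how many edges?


A cover relation a -< b holds when a < b with no c strictly between.
Cover relations:
  {} -< {1}
  {} -< {2}
  {} -< {3}
  {} -< {4}
  {} -< {5}
  {1} -< {1,2}
  {1} -< {1,3}
  {1} -< {1,4}
  ...72 more
Total: 80


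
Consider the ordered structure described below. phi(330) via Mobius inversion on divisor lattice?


phi(n) = n * prod_{p|n} (1 - 1/p).
Prime divisors of 330: [2, 3, 5, 11]
phi(330) = 330 * (1 - 1/2) * (1 - 1/3) * (1 - 1/5) * (1 - 1/11)
phi(330) = 80


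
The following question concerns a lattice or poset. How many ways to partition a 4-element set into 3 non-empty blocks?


S(n,k) = k*S(n-1,k) + S(n-1,k-1).
S(3,3) = 1, S(3,2) = 3
S(4,3) = 3*1 + 3 = 3 + 3
S(4,3) = 6


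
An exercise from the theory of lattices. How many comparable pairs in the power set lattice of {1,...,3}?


A comparable pair {a,b} has a < b or b < a in the order.
Count unordered pairs where one element is strictly below the other.
Examples: {{},{1}}, {{},{2}}, {{},{3}}, {{},{1,2}}, ...
Total comparable pairs: 19


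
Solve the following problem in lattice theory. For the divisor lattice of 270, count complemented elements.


An element a is complemented if some b has a meet b = bottom, a join b = top.
a is complemented iff gcd(a, n/a)=1, i.e. a is a unitary divisor of 270.
Complemented elements: 1, 2, 5, 10, 27, 54, ... (2 more)
Count: 8


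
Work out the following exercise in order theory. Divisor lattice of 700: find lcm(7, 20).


In a divisor lattice, join = lcm (least common multiple).
gcd(7,20) = 1
lcm(7,20) = 7*20/gcd = 140/1 = 140


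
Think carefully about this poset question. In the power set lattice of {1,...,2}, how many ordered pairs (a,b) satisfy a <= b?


The order relation is {(a,b) : a <= b}, reflexive so it includes (a,a).
Examples: ({},{}), ({},{1,2}), ({},{1}), ({},{2}), ({1,2},{1,2}), ...
Total ordered pairs: 9


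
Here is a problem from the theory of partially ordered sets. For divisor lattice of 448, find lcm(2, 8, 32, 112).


In a divisor lattice, join = lcm (least common multiple).
Compute lcm iteratively: start with first element, then lcm(current, next).
Elements: [2, 8, 32, 112]
lcm(2,8) = 8
lcm(8,32) = 32
lcm(32,112) = 224
Final lcm = 224


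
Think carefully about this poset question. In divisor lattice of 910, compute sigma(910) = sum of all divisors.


sigma(n) = sum of divisors.
Divisors of 910: [1, 2, 5, 7, 10, 13, 14, 26, 35, 65, 70, 91, 130, 182, 455, 910]
Sum = 2016


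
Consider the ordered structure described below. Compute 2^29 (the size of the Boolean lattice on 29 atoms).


Power set = 2^n.
2^29 = 536870912


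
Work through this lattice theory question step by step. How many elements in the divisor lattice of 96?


Divisors of 96: [1, 2, 3, 4, 6, 8, 12, 16, 24, 32, 48, 96]
Count: 12


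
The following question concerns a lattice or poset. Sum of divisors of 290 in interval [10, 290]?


Interval [10,290] in divisors of 290: [10, 290]
Sum = 300


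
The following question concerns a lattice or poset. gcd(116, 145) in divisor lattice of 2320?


Meet=gcd.
gcd(116,145)=29


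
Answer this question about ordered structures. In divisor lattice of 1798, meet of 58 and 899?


In a divisor lattice, meet = gcd (greatest common divisor).
By Euclidean algorithm or factoring: gcd(58,899) = 29


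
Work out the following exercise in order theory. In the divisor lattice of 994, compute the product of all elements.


Divisors of 994: [1, 2, 7, 14, 71, 142, 497, 994]
Product = n^(d(n)/2) = 994^(8/2)
Product = 976215137296


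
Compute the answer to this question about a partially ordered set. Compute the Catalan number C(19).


C(n) = C(2n, n) / (n+1).
C(38, 19) = 35345263800
C(19) = 35345263800 / 20 = 1767263190


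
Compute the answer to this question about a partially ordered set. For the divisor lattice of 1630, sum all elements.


sigma(n) = sum of divisors.
Divisors of 1630: [1, 2, 5, 10, 163, 326, 815, 1630]
Sum = 2952


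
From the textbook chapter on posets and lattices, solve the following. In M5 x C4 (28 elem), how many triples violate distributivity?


Distributive law: a ^ (b v c) = (a ^ b) v (a ^ c).
Check all 28^3 = 21952 ordered triples (a,b,c).
  e.g. a=(a1,0), b=(a2,0), c=(a3,0): lhs=(a1,0) != rhs=(0,0)
  e.g. a=(a1,0), b=(a2,0), c=(a3,1): lhs=(a1,0) != rhs=(0,0)
Total violating triples: 3840


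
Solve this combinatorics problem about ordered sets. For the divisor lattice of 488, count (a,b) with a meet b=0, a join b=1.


Complement pair (a,b): a meet b = bottom, a join b = top.
Here: gcd(a,b)=1 and lcm(a,b)=488, i.e. a*b=488 with a,b coprime.
Pairs found: (1,488), (8,61), (61,8), (488,1)
Total ordered pairs: 4


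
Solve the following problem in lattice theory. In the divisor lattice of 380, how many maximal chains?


A maximal chain goes from the minimum element to a maximal element via cover relations.
Counting all min-to-max paths in the cover graph.
Total maximal chains: 12


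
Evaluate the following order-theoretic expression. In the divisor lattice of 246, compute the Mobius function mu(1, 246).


In a divisor lattice, mu(a,b) = mu(b/a) where mu is the classical Mobius function.
b/a = 246/1 = 246
Prime factorization of 246: primes [2, 3, 41]
246 is squarefree with 3 prime factor(s), so mu(246) = (-1)^3 = -1


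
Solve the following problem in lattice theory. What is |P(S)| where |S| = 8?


Power set = 2^n.
2^8 = 256


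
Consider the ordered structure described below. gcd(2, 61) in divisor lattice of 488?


Meet=gcd.
gcd(2,61)=1


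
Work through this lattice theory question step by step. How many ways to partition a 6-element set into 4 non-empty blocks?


S(n,k) = k*S(n-1,k) + S(n-1,k-1).
S(5,4) = 10, S(5,3) = 25
S(6,4) = 4*10 + 25 = 40 + 25
S(6,4) = 65


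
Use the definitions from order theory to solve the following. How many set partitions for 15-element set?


B(n) = number of set partitions of an n-element set.
B(n) satisfies the recurrence: B(n+1) = sum_k C(n,k)*B(k).
B(15) = 1382958545


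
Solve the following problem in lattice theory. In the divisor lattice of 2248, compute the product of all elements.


Divisors of 2248: [1, 2, 4, 8, 281, 562, 1124, 2248]
Product = n^(d(n)/2) = 2248^(8/2)
Product = 25537902678016


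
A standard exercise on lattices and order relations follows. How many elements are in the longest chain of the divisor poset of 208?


A chain is a totally ordered subset; we count the number of elements in a maximum chain.
Compute, for each element x, the size of the longest chain ending at x:
  1: 1
  2: 2
  13: 2
  4: 3
  8: 4
  26: 3
  ...
A maximum chain: 1 < 2 < 4 < 8 < 16 < 208
Number of elements in the longest chain: 6


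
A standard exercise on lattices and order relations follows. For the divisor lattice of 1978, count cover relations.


A cover relation a -< b holds when a < b with no c strictly between.
Cover relations:
  1 -< 2
  1 -< 23
  1 -< 43
  2 -< 46
  2 -< 86
  23 -< 46
  23 -< 989
  43 -< 86
  ...4 more
Total: 12


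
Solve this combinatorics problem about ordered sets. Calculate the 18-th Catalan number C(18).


C(n) = C(2n, n) / (n+1).
C(36, 18) = 9075135300
C(18) = 9075135300 / 19 = 477638700


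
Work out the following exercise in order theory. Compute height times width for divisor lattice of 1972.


Height = length of longest chain minus 1; width = size of largest antichain.
A maximum chain: 1 | 29 | 493 | 986 | 1972  (height 4).
A maximum antichain: {4, 34, 58, 493}  (width 4).
Product = 4 * 4 = 16


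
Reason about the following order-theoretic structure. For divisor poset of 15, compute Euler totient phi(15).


phi(n) = n * prod_{p|n} (1 - 1/p).
Prime divisors of 15: [3, 5]
phi(15) = 15 * (1 - 1/3) * (1 - 1/5)
phi(15) = 8


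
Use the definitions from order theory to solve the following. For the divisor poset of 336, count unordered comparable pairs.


A comparable pair {a,b} has a < b or b < a in the order.
Count unordered pairs where one element is strictly below the other.
Examples: {1,2}, {1,3}, {1,4}, {1,6}, ...
Total comparable pairs: 115


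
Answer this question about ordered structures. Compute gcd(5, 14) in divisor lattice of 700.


In a divisor lattice, meet = gcd (greatest common divisor).
By Euclidean algorithm or factoring: gcd(5,14) = 1


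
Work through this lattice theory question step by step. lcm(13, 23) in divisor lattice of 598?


Join=lcm.
gcd(13,23)=1
lcm=299


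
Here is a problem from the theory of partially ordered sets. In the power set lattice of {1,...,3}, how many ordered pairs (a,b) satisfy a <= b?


The order relation is {(a,b) : a <= b}, reflexive so it includes (a,a).
Examples: ({},{}), ({},{1,2}), ({},{1,2,3}), ({},{1,3}), ({},{1}), ...
Total ordered pairs: 27


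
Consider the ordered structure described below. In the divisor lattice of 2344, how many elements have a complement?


An element a is complemented if some b has a meet b = bottom, a join b = top.
a is complemented iff gcd(a, n/a)=1, i.e. a is a unitary divisor of 2344.
Complemented elements: 1, 8, 293, 2344
Count: 4


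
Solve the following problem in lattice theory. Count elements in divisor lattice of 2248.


Divisors of 2248: [1, 2, 4, 8, 281, 562, 1124, 2248]
Count: 8


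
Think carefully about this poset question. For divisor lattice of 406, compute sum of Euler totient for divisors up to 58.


Divisors of 406 up to 58: [1, 2, 7, 14, 29, 58]
phi values: [1, 1, 6, 6, 28, 28]
Sum = 70


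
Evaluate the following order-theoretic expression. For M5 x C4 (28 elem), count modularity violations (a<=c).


Modular law: if a <= c then a v (b ^ c) = (a v b) ^ c.
Check all triples (a,b,c) with a <= c among 28 elements.
This lattice is modular (diamonds M_m and their chain-products are modular).
Total violating triples: 0


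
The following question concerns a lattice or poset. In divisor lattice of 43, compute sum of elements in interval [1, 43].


Interval [1,43] in divisors of 43: [1, 43]
Sum = 44


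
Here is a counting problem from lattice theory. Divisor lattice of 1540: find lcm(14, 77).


In a divisor lattice, join = lcm (least common multiple).
gcd(14,77) = 7
lcm(14,77) = 14*77/gcd = 1078/7 = 154


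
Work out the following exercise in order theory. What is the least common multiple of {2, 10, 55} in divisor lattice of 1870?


In a divisor lattice, join = lcm (least common multiple).
Compute lcm iteratively: start with first element, then lcm(current, next).
Elements: [2, 10, 55]
lcm(2,10) = 10
lcm(10,55) = 110
Final lcm = 110


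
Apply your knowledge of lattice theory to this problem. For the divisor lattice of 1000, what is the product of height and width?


Height = length of longest chain minus 1; width = size of largest antichain.
A maximum chain: 1 | 5 | 25 | 125 | 250 | 500 | 1000  (height 6).
A maximum antichain: {8, 20, 50, 125}  (width 4).
Product = 6 * 4 = 24


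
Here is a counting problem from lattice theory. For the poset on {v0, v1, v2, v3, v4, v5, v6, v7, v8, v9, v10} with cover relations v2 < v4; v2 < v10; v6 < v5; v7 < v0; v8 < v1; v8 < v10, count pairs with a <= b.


The order relation is {(a,b) : a <= b}, reflexive so it includes (a,a).
Examples: (v0,v0), (v1,v1), (v10,v10), (v2,v10), (v2,v2), ...
Total ordered pairs: 17


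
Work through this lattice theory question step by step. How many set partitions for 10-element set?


B(n) = number of set partitions of an n-element set.
B(n) satisfies the recurrence: B(n+1) = sum_k C(n,k)*B(k).
B(10) = 115975


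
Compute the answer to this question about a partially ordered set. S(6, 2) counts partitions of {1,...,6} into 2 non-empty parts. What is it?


S(n,k) = k*S(n-1,k) + S(n-1,k-1).
S(5,2) = 15, S(5,1) = 1
S(6,2) = 2*15 + 1 = 30 + 1
S(6,2) = 31


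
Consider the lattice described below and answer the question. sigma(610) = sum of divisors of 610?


sigma(n) = sum of divisors.
Divisors of 610: [1, 2, 5, 10, 61, 122, 305, 610]
Sum = 1116


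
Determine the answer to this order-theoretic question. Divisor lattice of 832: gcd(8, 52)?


Meet=gcd.
gcd(8,52)=4


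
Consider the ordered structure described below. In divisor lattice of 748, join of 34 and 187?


In a divisor lattice, join = lcm (least common multiple).
gcd(34,187) = 17
lcm(34,187) = 34*187/gcd = 6358/17 = 374


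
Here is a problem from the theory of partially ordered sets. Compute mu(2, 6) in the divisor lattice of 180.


In a divisor lattice, mu(a,b) = mu(b/a) where mu is the classical Mobius function.
b/a = 6/2 = 3
Prime factorization of 3: primes [3]
3 is squarefree with 1 prime factor(s), so mu(3) = (-1)^1 = -1


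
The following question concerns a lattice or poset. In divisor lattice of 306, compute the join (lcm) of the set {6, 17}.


In a divisor lattice, join = lcm (least common multiple).
Compute lcm iteratively: start with first element, then lcm(current, next).
Elements: [6, 17]
lcm(6,17) = 102
Final lcm = 102


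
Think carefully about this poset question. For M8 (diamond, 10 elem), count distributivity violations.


Distributive law: a ^ (b v c) = (a ^ b) v (a ^ c).
Check all 10^3 = 1000 ordered triples (a,b,c).
  e.g. a=a1, b=a2, c=a3: lhs=a1 != rhs=0
  e.g. a=a1, b=a2, c=a4: lhs=a1 != rhs=0
Total violating triples: 336


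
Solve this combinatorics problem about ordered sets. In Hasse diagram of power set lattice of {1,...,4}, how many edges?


A cover relation a -< b holds when a < b with no c strictly between.
Cover relations:
  {} -< {1}
  {} -< {2}
  {} -< {3}
  {} -< {4}
  {1} -< {1,2}
  {1} -< {1,3}
  {1} -< {1,4}
  {2} -< {1,2}
  ...24 more
Total: 32


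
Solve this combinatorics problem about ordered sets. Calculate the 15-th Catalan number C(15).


C(n) = C(2n, n) / (n+1).
C(30, 15) = 155117520
C(15) = 155117520 / 16 = 9694845


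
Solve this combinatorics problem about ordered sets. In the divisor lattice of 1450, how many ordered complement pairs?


Complement pair (a,b): a meet b = bottom, a join b = top.
Here: gcd(a,b)=1 and lcm(a,b)=1450, i.e. a*b=1450 with a,b coprime.
Pairs found: (1,1450), (2,725), (25,58), (29,50), ... (4 more)
Total ordered pairs: 8


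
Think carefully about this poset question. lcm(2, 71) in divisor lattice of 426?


Join=lcm.
gcd(2,71)=1
lcm=142


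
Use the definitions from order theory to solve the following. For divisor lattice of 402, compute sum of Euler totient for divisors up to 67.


Divisors of 402 up to 67: [1, 2, 3, 6, 67]
phi values: [1, 1, 2, 2, 66]
Sum = 72


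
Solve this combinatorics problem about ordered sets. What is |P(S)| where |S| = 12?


Power set = 2^n.
2^12 = 4096


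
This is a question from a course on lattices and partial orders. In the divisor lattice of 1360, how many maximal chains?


A maximal chain goes from the minimum element to a maximal element via cover relations.
Counting all min-to-max paths in the cover graph.
Total maximal chains: 30


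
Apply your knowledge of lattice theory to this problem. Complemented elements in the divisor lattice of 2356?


An element a is complemented if some b has a meet b = bottom, a join b = top.
a is complemented iff gcd(a, n/a)=1, i.e. a is a unitary divisor of 2356.
Complemented elements: 1, 4, 19, 31, 76, 124, ... (2 more)
Count: 8


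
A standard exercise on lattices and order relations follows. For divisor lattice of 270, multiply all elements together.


Divisors of 270: [1, 2, 3, 5, 6, 9, 10, 15, 18, 27, 30, 45, 54, 90, 135, 270]
Product = n^(d(n)/2) = 270^(16/2)
Product = 28242953648100000000


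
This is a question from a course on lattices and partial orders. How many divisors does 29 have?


Divisors of 29: [1, 29]
Count: 2


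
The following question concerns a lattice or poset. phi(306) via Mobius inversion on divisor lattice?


phi(n) = n * prod_{p|n} (1 - 1/p).
Prime divisors of 306: [2, 3, 17]
phi(306) = 306 * (1 - 1/2) * (1 - 1/3) * (1 - 1/17)
phi(306) = 96


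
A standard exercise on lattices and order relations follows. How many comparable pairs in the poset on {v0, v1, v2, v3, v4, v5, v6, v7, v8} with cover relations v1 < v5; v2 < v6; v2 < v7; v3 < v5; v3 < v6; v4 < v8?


A comparable pair {a,b} has a < b or b < a in the order.
Count unordered pairs where one element is strictly below the other.
Examples: {v1,v5}, {v2,v6}, {v2,v7}, {v3,v5}, ...
Total comparable pairs: 6


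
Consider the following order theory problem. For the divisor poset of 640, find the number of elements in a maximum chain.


A chain is a totally ordered subset; we count the number of elements in a maximum chain.
Compute, for each element x, the size of the longest chain ending at x:
  1: 1
  2: 2
  5: 2
  4: 3
  8: 4
  10: 3
  ...
A maximum chain: 1 < 2 < 4 < 8 < 16 < 32 < 64 < 128 < 640
Number of elements in the longest chain: 9


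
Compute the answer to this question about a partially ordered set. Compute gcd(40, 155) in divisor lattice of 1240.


In a divisor lattice, meet = gcd (greatest common divisor).
By Euclidean algorithm or factoring: gcd(40,155) = 5


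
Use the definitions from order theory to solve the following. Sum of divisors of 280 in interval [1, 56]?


Interval [1,56] in divisors of 280: [1, 2, 4, 7, 8, 14, 28, 56]
Sum = 120


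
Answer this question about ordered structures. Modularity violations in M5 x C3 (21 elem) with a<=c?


Modular law: if a <= c then a v (b ^ c) = (a v b) ^ c.
Check all triples (a,b,c) with a <= c among 21 elements.
This lattice is modular (diamonds M_m and their chain-products are modular).
Total violating triples: 0


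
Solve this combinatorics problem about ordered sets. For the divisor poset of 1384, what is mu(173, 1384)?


In a divisor lattice, mu(a,b) = mu(b/a) where mu is the classical Mobius function.
b/a = 1384/173 = 8
Prime factorization of 8: primes [2]
8 is not squarefree, so mu(8) = 0


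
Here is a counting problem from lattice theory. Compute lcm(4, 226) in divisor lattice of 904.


In a divisor lattice, join = lcm (least common multiple).
gcd(4,226) = 2
lcm(4,226) = 4*226/gcd = 904/2 = 452


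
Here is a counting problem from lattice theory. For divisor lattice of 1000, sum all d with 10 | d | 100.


Interval [10,100] in divisors of 1000: [10, 20, 50, 100]
Sum = 180


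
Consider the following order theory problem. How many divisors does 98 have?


Divisors of 98: [1, 2, 7, 14, 49, 98]
Count: 6


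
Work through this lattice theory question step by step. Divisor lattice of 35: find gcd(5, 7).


In a divisor lattice, meet = gcd (greatest common divisor).
By Euclidean algorithm or factoring: gcd(5,7) = 1


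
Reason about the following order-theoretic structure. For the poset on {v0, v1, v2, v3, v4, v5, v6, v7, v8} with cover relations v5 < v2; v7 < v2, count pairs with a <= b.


The order relation is {(a,b) : a <= b}, reflexive so it includes (a,a).
Examples: (v0,v0), (v1,v1), (v2,v2), (v3,v3), (v4,v4), ...
Total ordered pairs: 11


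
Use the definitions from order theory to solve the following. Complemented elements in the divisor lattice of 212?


An element a is complemented if some b has a meet b = bottom, a join b = top.
a is complemented iff gcd(a, n/a)=1, i.e. a is a unitary divisor of 212.
Complemented elements: 1, 4, 53, 212
Count: 4


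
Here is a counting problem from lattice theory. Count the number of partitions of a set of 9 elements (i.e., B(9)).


B(n) = number of set partitions of an n-element set.
B(n) satisfies the recurrence: B(n+1) = sum_k C(n,k)*B(k).
B(9) = 21147


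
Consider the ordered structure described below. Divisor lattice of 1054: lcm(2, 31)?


Join=lcm.
gcd(2,31)=1
lcm=62


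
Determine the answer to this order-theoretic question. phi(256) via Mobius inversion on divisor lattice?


phi(n) = n * prod_{p|n} (1 - 1/p).
Prime divisors of 256: [2]
phi(256) = 256 * (1 - 1/2)
phi(256) = 128


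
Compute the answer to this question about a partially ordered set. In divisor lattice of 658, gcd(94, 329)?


Meet=gcd.
gcd(94,329)=47


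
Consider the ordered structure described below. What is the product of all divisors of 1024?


Divisors of 1024: [1, 2, 4, 8, 16, 32, 64, 128, 256, 512, 1024]
Product = n^(d(n)/2) = 1024^(11/2)
Product = 36028797018963968


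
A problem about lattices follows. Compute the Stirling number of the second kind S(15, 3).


S(n,k) = k*S(n-1,k) + S(n-1,k-1).
S(14,3) = 788970, S(14,2) = 8191
S(15,3) = 3*788970 + 8191 = 2366910 + 8191
S(15,3) = 2375101


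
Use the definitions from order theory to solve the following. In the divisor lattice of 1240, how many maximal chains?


A maximal chain goes from the minimum element to a maximal element via cover relations.
Counting all min-to-max paths in the cover graph.
Total maximal chains: 20


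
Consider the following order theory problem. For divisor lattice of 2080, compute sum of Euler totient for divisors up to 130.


Divisors of 2080 up to 130: [1, 2, 4, 5, 8, 10, 13, 16, 20, 26, 32, 40, 52, 65, 80, 104, 130]
phi values: [1, 1, 2, 4, 4, 4, 12, 8, 8, 12, 16, 16, 24, 48, 32, 48, 48]
Sum = 288


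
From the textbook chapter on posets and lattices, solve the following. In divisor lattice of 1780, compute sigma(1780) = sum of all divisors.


sigma(n) = sum of divisors.
Divisors of 1780: [1, 2, 4, 5, 10, 20, 89, 178, 356, 445, 890, 1780]
Sum = 3780


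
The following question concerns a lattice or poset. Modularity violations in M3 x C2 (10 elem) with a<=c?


Modular law: if a <= c then a v (b ^ c) = (a v b) ^ c.
Check all triples (a,b,c) with a <= c among 10 elements.
This lattice is modular (diamonds M_m and their chain-products are modular).
Total violating triples: 0


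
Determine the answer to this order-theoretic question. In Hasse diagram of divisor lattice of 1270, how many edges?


A cover relation a -< b holds when a < b with no c strictly between.
Cover relations:
  1 -< 2
  1 -< 5
  1 -< 127
  2 -< 10
  2 -< 254
  5 -< 10
  5 -< 635
  10 -< 1270
  ...4 more
Total: 12


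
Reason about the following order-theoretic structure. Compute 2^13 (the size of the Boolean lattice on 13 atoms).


Power set = 2^n.
2^13 = 8192


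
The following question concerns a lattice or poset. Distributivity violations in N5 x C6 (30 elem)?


Distributive law: a ^ (b v c) = (a ^ b) v (a ^ c).
Check all 30^3 = 27000 ordered triples (a,b,c).
  e.g. a=(b,0), b=(a,0), c=(c,0): lhs=(b,0) != rhs=(a,0)
  e.g. a=(b,0), b=(a,0), c=(c,1): lhs=(b,0) != rhs=(a,0)
Total violating triples: 432


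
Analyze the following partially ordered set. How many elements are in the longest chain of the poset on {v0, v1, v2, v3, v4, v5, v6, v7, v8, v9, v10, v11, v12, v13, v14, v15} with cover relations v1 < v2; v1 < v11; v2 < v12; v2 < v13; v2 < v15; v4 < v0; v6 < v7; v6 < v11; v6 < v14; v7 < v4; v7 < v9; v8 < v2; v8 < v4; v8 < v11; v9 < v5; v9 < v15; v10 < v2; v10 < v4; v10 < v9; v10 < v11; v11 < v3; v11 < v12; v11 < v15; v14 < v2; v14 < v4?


A chain is a totally ordered subset; we count the number of elements in a maximum chain.
Compute, for each element x, the size of the longest chain ending at x:
  v1: 1
  v6: 1
  v8: 1
  v10: 1
  v7: 2
  v14: 2
  ...
A maximum chain: v6 < v7 < v4 < v0
Number of elements in the longest chain: 4
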